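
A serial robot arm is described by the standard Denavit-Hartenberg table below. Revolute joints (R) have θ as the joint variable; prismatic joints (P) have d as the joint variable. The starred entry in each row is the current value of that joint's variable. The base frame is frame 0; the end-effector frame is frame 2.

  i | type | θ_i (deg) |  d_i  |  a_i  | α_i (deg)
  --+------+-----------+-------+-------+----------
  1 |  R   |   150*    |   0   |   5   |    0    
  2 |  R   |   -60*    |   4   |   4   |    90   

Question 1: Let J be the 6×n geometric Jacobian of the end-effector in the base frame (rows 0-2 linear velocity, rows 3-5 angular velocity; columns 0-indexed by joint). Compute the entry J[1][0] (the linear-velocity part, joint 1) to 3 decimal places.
axis z_0 = ẑ; lever o_n−o_0 = (-4.3301,6.5000,4.0000)
cross product → J_v[:, 0] = (-6.5000,-4.3301,0.0000)
J_ω[:, 0] = z_0
entry J[1][0] = -4.3301

-4.330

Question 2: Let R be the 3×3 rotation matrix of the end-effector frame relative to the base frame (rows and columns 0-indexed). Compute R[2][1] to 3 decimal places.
End-effector y-axis (col 1 of R) = (-0.0000,-0.0000,1.0000)
R[2][1] = 1.0000

1.000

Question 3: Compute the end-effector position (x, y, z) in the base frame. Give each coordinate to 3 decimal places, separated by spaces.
-4.330 6.500 4.000

after link 1: o_1 = (-4.3301, 2.5000, 0.0000)
after link 2: o_2 = (-4.3301, 6.5000, 4.0000)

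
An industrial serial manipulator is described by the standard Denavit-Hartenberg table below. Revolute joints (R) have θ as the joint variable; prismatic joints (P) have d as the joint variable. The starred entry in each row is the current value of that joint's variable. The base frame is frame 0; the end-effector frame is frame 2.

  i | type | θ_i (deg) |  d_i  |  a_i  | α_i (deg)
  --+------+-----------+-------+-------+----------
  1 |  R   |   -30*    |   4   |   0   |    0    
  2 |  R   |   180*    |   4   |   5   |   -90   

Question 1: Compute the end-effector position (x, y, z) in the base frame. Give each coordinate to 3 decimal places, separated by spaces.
after link 1: o_1 = (0.0000, 0.0000, 4.0000)
after link 2: o_2 = (-4.3301, 2.5000, 8.0000)

-4.330 2.500 8.000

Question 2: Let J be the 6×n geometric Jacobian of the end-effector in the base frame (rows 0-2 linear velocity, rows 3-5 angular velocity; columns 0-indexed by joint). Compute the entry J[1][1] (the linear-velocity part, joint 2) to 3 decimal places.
axis z_1 = (0.0000,0.0000,1.0000); lever o_n−o_1 = (-4.3301,2.5000,4.0000)
cross product → J_v[:, 1] = (-2.5000,-4.3301,0.0000)
J_ω[:, 1] = z_1
entry J[1][1] = -4.3301

-4.330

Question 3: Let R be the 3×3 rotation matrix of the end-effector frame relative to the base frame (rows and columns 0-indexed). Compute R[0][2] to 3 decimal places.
-0.500

End-effector z-axis (col 2 of R) = (-0.5000,-0.8660,0.0000)
R[0][2] = -0.5000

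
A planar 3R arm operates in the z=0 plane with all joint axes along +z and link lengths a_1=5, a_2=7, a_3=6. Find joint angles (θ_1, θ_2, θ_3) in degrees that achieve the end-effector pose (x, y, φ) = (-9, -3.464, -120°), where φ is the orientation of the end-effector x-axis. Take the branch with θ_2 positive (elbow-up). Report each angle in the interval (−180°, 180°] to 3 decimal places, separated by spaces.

87.795 120.000 32.205

wrist centre = target − a_3·(cos φ, sin φ) = (-6.0000, 1.7322)
cos θ_2 = (39.0004−5²−7²)/(2·5·7) = -0.5000; θ_2 = 119.9997° (elbow-up)
β = atan2(1.7322,-6.0000) = 163.8970°; ψ = atan2(6.0622,1.5000) = 76.1018°
θ_1 = β − ψ = 87.7951°
θ_3 = φ − θ_1 − θ_2 = 32.2052° (wrapped to (-180°,180°])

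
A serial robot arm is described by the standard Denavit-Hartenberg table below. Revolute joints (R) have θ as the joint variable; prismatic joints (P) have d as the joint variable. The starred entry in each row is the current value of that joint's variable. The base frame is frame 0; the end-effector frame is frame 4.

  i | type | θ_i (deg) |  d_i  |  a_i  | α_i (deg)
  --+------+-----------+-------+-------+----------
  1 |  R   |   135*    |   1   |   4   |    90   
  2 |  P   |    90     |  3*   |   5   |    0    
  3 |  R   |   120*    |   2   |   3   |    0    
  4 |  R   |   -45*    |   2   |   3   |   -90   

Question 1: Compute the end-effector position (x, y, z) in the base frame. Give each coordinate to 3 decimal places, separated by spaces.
6.007 3.892 5.276

after link 1: o_1 = (-2.8284, 2.8284, 1.0000)
after link 2: o_2 = (-0.7071, 4.9497, 6.0000)
after link 3: o_3 = (2.5442, 4.5268, 4.5000)
after link 4: o_4 = (6.0075, 3.8920, 5.2765)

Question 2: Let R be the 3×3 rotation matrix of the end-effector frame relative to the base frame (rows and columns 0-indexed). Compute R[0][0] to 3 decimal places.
End-effector x-axis (col 0 of R) = (0.6830,-0.6830,0.2588)
R[0][0] = 0.6830

0.683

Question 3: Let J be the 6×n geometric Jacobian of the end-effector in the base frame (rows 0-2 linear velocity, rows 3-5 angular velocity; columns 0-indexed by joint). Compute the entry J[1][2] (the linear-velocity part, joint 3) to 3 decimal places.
0.512

axis z_2 = (0.7071,0.7071,0.0000); lever o_n−o_2 = (6.7146,-1.0577,-0.7235)
cross product → J_v[:, 2] = (-0.5116,0.5116,-5.4959)
J_ω[:, 2] = z_2
entry J[1][2] = 0.5116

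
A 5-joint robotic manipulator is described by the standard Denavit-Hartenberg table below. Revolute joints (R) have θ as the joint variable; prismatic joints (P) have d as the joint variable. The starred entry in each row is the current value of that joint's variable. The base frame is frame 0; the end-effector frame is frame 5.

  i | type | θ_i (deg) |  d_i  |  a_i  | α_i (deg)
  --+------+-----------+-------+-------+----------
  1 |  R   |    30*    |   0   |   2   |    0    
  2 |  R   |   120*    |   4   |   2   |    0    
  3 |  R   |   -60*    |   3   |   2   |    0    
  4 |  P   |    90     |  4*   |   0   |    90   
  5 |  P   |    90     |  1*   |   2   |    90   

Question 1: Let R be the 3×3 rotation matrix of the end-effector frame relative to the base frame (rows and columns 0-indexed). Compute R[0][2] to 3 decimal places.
-1.000

End-effector z-axis (col 2 of R) = (-1.0000,0.0000,-0.0000)
R[0][2] = -1.0000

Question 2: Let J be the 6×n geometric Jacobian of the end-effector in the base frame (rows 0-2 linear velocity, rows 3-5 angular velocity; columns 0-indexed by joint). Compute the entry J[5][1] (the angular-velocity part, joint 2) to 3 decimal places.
1.000

axis z_1 = (0.0000,0.0000,1.0000); lever o_n−o_1 = (-1.7321,4.0000,13.0000)
cross product → J_v[:, 1] = (-4.0000,-1.7321,0.0000)
J_ω[:, 1] = z_1
entry J[5][1] = 1.0000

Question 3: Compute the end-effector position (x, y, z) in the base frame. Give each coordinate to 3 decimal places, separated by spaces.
after link 1: o_1 = (1.7321, 1.0000, 0.0000)
after link 2: o_2 = (0.0000, 2.0000, 4.0000)
after link 3: o_3 = (0.0000, 4.0000, 7.0000)
after link 4: o_4 = (0.0000, 4.0000, 11.0000)
after link 5: o_5 = (0.0000, 5.0000, 13.0000)

0.000 5.000 13.000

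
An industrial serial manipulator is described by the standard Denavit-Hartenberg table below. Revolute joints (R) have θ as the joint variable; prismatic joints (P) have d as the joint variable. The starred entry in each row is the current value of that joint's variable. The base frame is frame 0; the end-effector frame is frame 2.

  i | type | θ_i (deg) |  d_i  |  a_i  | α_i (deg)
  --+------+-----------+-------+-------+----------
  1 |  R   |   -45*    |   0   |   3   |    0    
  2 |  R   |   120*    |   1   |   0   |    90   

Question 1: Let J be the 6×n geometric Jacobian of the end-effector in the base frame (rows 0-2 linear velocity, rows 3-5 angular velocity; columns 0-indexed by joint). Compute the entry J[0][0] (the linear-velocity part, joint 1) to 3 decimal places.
axis z_0 = ẑ; lever o_n−o_0 = (2.1213,-2.1213,1.0000)
cross product → J_v[:, 0] = (2.1213,2.1213,-0.0000)
J_ω[:, 0] = z_0
entry J[0][0] = 2.1213

2.121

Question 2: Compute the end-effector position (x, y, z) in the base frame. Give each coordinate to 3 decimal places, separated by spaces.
2.121 -2.121 1.000

after link 1: o_1 = (2.1213, -2.1213, 0.0000)
after link 2: o_2 = (2.1213, -2.1213, 1.0000)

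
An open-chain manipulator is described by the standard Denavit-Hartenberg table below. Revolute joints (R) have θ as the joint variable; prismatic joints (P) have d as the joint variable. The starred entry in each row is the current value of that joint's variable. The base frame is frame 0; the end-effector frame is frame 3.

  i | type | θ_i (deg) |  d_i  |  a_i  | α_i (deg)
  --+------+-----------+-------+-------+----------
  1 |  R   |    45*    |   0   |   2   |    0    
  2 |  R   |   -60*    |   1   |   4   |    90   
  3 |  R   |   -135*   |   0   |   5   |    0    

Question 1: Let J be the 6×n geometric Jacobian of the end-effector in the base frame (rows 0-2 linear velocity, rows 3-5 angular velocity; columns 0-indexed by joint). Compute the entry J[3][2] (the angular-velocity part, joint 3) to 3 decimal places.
axis z_2 = (-0.2588,-0.9659,0.0000); lever o_n−o_2 = (-3.4151,0.9151,-3.5355)
cross product → J_v[:, 2] = (3.4151,-0.9151,-3.5355)
J_ω[:, 2] = z_2
entry J[3][2] = -0.2588

-0.259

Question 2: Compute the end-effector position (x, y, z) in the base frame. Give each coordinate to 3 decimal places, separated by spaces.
1.863 1.294 -2.536

after link 1: o_1 = (1.4142, 1.4142, 0.0000)
after link 2: o_2 = (5.2779, 0.3789, 1.0000)
after link 3: o_3 = (1.8629, 1.2940, -2.5355)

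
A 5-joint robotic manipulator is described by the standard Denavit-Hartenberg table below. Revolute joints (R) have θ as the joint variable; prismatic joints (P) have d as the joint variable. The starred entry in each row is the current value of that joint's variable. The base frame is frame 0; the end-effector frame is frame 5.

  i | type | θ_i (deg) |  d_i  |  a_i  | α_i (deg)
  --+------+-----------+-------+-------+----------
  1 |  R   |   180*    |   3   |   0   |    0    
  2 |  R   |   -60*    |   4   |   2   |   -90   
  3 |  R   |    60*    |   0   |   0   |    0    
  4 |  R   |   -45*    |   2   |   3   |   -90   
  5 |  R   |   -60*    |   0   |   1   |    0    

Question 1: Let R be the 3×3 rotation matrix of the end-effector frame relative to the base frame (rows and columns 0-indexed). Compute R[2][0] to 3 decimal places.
-0.129

End-effector x-axis (col 0 of R) = (-0.9915,-0.0148,-0.1294)
R[2][0] = -0.1294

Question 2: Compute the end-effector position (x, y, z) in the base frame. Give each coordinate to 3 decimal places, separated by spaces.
after link 1: o_1 = (0.0000, 0.0000, 3.0000)
after link 2: o_2 = (-1.0000, 1.7321, 7.0000)
after link 3: o_3 = (-1.0000, 1.7321, 7.0000)
after link 4: o_4 = (-4.1809, 3.2416, 6.2235)
after link 5: o_5 = (-5.1724, 3.2268, 6.0941)

-5.172 3.227 6.094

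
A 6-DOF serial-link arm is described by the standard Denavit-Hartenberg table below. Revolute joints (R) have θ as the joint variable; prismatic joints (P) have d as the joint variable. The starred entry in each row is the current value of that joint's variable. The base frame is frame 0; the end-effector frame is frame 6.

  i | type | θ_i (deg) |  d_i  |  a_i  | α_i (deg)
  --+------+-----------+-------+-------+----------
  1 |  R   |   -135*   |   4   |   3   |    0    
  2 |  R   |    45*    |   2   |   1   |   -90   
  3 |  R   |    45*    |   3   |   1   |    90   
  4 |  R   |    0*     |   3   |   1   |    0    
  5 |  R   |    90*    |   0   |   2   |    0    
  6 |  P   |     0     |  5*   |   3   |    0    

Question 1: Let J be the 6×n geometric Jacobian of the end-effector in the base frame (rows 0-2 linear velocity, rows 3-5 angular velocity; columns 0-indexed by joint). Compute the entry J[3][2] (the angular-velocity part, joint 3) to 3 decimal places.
1.000

axis z_2 = (1.0000,0.0000,0.0000); lever o_n−o_2 = (8.0000,-7.0711,4.2426)
cross product → J_v[:, 2] = (0.0000,-4.2426,-7.0711)
J_ω[:, 2] = z_2
entry J[3][2] = 1.0000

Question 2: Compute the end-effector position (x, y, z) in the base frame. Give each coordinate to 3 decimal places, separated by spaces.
5.879 -10.192 10.243

after link 1: o_1 = (-2.1213, -2.1213, 4.0000)
after link 2: o_2 = (-2.1213, -3.1213, 6.0000)
after link 3: o_3 = (0.8787, -3.8284, 5.2929)
after link 4: o_4 = (0.8787, -6.6569, 6.7071)
after link 5: o_5 = (2.8787, -6.6569, 6.7071)
after link 6: o_6 = (5.8787, -10.1924, 10.2426)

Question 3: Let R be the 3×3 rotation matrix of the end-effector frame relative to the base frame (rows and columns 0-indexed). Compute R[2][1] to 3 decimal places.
End-effector y-axis (col 1 of R) = (0.0000,0.7071,0.7071)
R[2][1] = 0.7071

0.707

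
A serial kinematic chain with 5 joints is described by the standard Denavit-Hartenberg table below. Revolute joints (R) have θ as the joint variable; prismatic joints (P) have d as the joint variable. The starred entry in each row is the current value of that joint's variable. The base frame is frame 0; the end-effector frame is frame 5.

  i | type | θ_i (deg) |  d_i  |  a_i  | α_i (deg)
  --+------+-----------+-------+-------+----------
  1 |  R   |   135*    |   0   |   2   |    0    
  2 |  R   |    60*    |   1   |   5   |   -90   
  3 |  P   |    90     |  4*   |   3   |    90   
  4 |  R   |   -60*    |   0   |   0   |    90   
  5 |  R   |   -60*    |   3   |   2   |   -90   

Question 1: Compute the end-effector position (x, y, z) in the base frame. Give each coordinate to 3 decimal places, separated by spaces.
-4.148 -1.010 0.098

after link 1: o_1 = (-1.4142, 1.4142, 0.0000)
after link 2: o_2 = (-6.2438, 0.1201, 1.0000)
after link 3: o_3 = (-5.2086, -3.7436, -2.0000)
after link 4: o_4 = (-5.2086, -3.7436, -2.0000)
after link 5: o_5 = (-4.1479, -1.0099, 0.0981)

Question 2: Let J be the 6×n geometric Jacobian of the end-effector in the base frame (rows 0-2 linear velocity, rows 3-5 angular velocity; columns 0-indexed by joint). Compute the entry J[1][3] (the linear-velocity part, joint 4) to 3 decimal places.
axis z_3 = (-0.9659,-0.2588,0.0000); lever o_n−o_3 = (1.0607,2.7337,2.0981)
cross product → J_v[:, 3] = (-0.5430,2.0266,-2.3660)
J_ω[:, 3] = z_3
entry J[1][3] = 2.0266

2.027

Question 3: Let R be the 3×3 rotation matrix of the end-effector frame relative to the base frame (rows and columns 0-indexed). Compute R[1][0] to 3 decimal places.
End-effector x-axis (col 0 of R) = (0.7244,0.6424,-0.2500)
R[1][0] = 0.6424

0.642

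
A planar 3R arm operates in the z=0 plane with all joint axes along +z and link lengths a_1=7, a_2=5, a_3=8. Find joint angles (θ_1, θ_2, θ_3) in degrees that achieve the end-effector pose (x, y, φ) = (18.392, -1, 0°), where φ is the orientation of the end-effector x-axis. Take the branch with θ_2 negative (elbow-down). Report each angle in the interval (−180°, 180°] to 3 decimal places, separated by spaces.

wrist centre = target − a_3·(cos φ, sin φ) = (10.3920, -1.0000)
cos θ_2 = (108.9937−7²−5²)/(2·7·5) = 0.4999; θ_2 = -60.0060° (elbow-down)
β = atan2(-1.0000,10.3920) = -5.4965°; ψ = atan2(-4.3304,9.4995) = -24.5060°
θ_1 = β − ψ = 19.0094°
θ_3 = φ − θ_1 − θ_2 = 40.9965° (wrapped to (-180°,180°])

19.009 -60.006 40.997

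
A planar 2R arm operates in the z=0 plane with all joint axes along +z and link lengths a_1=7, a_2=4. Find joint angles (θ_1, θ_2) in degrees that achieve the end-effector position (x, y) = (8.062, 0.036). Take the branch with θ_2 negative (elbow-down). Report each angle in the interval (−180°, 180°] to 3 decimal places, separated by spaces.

cos θ_2 = (64.9971−7²−4²)/(2·7·4) = -0.0001; θ_2 = -90.0029° (elbow-down)
β = atan2(0.0360,8.0620) = 0.2558°; ψ = atan2(-4.0000,6.9998) = -29.7456°
θ_1 = β − ψ = 30.0014°

30.001 -90.003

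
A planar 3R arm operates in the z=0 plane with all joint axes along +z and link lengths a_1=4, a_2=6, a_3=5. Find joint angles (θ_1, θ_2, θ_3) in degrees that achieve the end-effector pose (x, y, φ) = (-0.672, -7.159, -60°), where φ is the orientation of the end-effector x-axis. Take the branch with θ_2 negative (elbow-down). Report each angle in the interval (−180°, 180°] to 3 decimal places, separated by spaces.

wrist centre = target − a_3·(cos φ, sin φ) = (-3.1720, -2.8289)
cos θ_2 = (18.0641−4²−6²)/(2·4·6) = -0.7070; θ_2 = -134.9912° (elbow-down)
β = atan2(-2.8289,-3.1720) = -138.2726°; ψ = atan2(-4.2433,-0.2420) = -93.2639°
θ_1 = β − ψ = -45.0087°
θ_3 = φ − θ_1 − θ_2 = 119.9998° (wrapped to (-180°,180°])

-45.009 -134.991 120.000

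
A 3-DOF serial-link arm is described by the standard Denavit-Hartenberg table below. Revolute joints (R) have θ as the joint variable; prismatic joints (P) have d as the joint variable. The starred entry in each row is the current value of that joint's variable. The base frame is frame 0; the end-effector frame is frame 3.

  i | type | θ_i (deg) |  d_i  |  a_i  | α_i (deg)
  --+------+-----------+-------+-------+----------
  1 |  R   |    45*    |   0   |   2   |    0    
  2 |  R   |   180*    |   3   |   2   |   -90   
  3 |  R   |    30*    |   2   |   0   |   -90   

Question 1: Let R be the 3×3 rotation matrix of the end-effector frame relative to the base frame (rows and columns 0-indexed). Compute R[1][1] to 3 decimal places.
End-effector y-axis (col 1 of R) = (-0.7071,0.7071,-0.0000)
R[1][1] = 0.7071

0.707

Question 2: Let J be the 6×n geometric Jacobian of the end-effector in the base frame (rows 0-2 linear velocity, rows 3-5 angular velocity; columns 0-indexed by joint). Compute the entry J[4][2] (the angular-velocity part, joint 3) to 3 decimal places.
-0.707

axis z_2 = (0.7071,-0.7071,0.0000); lever o_n−o_2 = (1.4142,-1.4142,0.0000)
cross product → J_v[:, 2] = (0.0000,0.0000,0.0000)
J_ω[:, 2] = z_2
entry J[4][2] = -0.7071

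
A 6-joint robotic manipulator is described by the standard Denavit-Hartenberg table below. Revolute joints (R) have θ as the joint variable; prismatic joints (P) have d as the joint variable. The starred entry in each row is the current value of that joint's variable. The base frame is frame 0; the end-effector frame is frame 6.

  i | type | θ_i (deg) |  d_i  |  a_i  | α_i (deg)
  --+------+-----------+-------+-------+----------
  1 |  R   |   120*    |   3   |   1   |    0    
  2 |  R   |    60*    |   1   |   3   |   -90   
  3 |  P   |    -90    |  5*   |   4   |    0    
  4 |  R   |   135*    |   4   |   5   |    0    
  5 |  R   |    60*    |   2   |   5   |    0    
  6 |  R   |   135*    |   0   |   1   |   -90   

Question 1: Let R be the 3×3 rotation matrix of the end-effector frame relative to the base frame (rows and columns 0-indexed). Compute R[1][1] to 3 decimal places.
1.000

End-effector y-axis (col 1 of R) = (0.0000,1.0000,-0.0000)
R[1][1] = 1.0000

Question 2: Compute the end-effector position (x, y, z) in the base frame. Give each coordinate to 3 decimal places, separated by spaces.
-5.241 -10.134 0.501

after link 1: o_1 = (-0.5000, 0.8660, 3.0000)
after link 2: o_2 = (-3.5000, 0.8660, 4.0000)
after link 3: o_3 = (-3.5000, -4.1340, 8.0000)
after link 4: o_4 = (-7.0355, -8.1340, 4.4645)
after link 5: o_5 = (-5.7414, -10.1340, -0.3652)
after link 6: o_6 = (-5.2414, -10.1340, 0.5009)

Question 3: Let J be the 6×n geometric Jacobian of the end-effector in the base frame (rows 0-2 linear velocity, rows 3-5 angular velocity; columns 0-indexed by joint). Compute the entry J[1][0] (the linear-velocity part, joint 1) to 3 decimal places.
axis z_0 = ẑ; lever o_n−o_0 = (-5.2414,-10.1340,0.5009)
cross product → J_v[:, 0] = (10.1340,-5.2414,0.0000)
J_ω[:, 0] = z_0
entry J[1][0] = -5.2414

-5.241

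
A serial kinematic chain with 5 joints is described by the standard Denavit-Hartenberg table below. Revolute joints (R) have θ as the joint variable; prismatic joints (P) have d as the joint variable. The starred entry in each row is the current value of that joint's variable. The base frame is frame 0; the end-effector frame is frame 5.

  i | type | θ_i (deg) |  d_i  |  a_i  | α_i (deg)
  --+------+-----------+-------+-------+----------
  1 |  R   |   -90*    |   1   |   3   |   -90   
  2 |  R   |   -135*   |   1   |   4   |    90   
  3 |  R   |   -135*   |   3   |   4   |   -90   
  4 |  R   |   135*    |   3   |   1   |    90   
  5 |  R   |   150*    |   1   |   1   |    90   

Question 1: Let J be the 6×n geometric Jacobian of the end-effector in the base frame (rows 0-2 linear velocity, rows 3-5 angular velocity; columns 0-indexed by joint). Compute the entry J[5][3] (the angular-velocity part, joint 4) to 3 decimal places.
0.500

axis z_3 = (-0.7071,0.5000,0.5000); lever o_n−o_3 = (-2.9079,0.8768,2.0108)
cross product → J_v[:, 3] = (0.5670,-0.0321,0.8339)
J_ω[:, 3] = z_3
entry J[5][3] = 0.5000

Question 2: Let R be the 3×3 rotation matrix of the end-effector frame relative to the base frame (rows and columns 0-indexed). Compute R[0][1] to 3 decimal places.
-0.500

End-effector y-axis (col 1 of R) = (-0.5000,-0.8536,0.1464)
R[0][1] = -0.5000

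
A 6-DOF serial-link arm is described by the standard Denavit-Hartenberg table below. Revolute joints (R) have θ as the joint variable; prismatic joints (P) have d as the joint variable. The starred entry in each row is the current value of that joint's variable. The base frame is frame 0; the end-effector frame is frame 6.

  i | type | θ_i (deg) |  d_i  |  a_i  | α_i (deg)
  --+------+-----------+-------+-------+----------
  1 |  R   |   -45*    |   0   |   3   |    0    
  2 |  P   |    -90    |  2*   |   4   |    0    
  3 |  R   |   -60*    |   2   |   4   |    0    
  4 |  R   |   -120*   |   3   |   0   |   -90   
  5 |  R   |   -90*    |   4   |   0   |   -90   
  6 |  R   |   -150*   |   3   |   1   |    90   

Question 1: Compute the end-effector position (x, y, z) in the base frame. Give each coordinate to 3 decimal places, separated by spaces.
-5.631 1.389 6.134

after link 1: o_1 = (2.1213, -2.1213, 0.0000)
after link 2: o_2 = (-0.7071, -4.9497, 2.0000)
after link 3: o_3 = (-4.5708, -3.9145, 4.0000)
after link 4: o_4 = (-4.5708, -3.9145, 7.0000)
after link 5: o_5 = (-7.3992, -1.0860, 7.0000)
after link 6: o_6 = (-5.6315, 1.3888, 6.1340)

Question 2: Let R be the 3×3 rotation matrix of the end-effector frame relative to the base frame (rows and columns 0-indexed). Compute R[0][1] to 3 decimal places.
0.707

End-effector y-axis (col 1 of R) = (0.7071,0.7071,-0.0000)
R[0][1] = 0.7071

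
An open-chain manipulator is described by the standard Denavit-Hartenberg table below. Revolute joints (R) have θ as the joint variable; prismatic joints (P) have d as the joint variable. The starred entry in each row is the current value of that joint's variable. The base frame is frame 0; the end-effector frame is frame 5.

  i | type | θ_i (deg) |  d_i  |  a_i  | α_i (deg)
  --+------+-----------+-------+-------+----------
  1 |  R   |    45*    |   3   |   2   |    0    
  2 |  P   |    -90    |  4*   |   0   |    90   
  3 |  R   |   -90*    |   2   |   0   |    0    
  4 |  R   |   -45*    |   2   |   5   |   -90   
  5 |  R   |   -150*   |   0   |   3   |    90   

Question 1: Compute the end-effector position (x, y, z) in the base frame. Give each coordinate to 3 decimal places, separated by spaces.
after link 1: o_1 = (1.4142, 1.4142, 3.0000)
after link 2: o_2 = (1.4142, 1.4142, 7.0000)
after link 3: o_3 = (0.0000, 0.0000, 7.0000)
after link 4: o_4 = (-3.9142, 1.0858, 3.4645)
after link 5: o_5 = (-3.6758, -1.2739, 5.3016)

-3.676 -1.274 5.302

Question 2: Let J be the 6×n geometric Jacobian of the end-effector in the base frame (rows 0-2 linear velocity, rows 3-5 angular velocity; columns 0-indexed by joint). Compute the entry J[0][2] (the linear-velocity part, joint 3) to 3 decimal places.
1.201

axis z_2 = (-0.7071,-0.7071,0.0000); lever o_n−o_2 = (-5.0900,-2.6881,-1.6984)
cross product → J_v[:, 2] = (1.2010,-1.2010,-1.6984)
J_ω[:, 2] = z_2
entry J[0][2] = 1.2010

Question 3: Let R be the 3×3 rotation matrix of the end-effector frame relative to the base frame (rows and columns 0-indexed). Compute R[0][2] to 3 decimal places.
End-effector z-axis (col 2 of R) = (0.8624,0.3624,0.3536)
R[0][2] = 0.8624

0.862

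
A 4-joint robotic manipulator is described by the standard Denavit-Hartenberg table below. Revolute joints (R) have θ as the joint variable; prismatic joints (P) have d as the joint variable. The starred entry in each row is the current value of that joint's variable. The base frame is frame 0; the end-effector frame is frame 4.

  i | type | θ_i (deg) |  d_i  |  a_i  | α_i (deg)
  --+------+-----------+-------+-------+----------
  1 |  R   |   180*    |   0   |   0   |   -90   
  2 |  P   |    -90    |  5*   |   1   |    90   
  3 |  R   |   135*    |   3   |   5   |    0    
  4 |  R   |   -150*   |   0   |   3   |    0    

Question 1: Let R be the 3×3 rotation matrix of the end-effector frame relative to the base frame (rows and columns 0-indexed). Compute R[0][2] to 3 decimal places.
1.000

End-effector z-axis (col 2 of R) = (1.0000,-0.0000,0.0000)
R[0][2] = 1.0000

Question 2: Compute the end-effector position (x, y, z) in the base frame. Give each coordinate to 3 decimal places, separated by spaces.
after link 1: o_1 = (0.0000, 0.0000, 0.0000)
after link 2: o_2 = (-0.0000, -5.0000, 1.0000)
after link 3: o_3 = (3.0000, -8.5355, -2.5355)
after link 4: o_4 = (3.0000, -7.7591, 0.3622)

3.000 -7.759 0.362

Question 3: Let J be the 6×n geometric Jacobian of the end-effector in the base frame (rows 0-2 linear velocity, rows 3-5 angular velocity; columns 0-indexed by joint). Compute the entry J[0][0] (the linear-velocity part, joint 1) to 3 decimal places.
7.759

axis z_0 = ẑ; lever o_n−o_0 = (3.0000,-7.7591,0.3622)
cross product → J_v[:, 0] = (7.7591,3.0000,-0.0000)
J_ω[:, 0] = z_0
entry J[0][0] = 7.7591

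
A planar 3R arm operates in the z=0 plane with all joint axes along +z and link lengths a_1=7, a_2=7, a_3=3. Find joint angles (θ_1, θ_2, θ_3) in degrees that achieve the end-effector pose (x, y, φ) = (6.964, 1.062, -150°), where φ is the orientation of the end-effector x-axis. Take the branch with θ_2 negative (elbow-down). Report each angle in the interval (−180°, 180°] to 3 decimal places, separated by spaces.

wrist centre = target − a_3·(cos φ, sin φ) = (9.5621, 2.5620)
cos θ_2 = (97.9971−7²−7²)/(2·7·7) = -0.0000; θ_2 = -90.0017° (elbow-down)
β = atan2(2.5620,9.5621) = 14.9992°; ψ = atan2(-7.0000,6.9998) = -45.0008°
θ_1 = β − ψ = 60.0000°
θ_3 = φ − θ_1 − θ_2 = -119.9983° (wrapped to (-180°,180°])

60.000 -90.002 -119.998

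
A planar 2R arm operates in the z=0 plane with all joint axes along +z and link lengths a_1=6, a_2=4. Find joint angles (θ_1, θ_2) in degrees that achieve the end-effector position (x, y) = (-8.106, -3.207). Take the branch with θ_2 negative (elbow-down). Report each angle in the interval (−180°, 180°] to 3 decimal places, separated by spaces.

-134.997 -60.011

cos θ_2 = (75.9921−6²−4²)/(2·6·4) = 0.4998; θ_2 = -60.0109° (elbow-down)
β = atan2(-3.2070,-8.1060) = -158.4146°; ψ = atan2(-3.4645,7.9993) = -23.4172°
θ_1 = β − ψ = -134.9974°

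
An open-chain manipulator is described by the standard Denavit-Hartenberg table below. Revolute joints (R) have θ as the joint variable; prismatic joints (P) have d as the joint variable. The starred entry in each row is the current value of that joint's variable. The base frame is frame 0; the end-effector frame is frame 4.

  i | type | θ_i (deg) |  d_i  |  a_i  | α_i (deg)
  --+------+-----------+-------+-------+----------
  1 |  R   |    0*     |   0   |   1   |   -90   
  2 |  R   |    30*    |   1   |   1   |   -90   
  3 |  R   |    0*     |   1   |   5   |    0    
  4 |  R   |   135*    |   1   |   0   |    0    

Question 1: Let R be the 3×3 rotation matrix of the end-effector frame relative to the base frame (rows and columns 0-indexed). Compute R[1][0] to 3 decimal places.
-0.707

End-effector x-axis (col 0 of R) = (-0.6124,-0.7071,0.3536)
R[1][0] = -0.7071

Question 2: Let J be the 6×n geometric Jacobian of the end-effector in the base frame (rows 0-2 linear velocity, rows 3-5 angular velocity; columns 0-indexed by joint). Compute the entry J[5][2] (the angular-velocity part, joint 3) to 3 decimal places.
axis z_2 = (-0.5000,0.0000,-0.8660); lever o_n−o_2 = (3.3301,0.0000,-4.2321)
cross product → J_v[:, 2] = (-0.0000,-5.0000,-0.0000)
J_ω[:, 2] = z_2
entry J[5][2] = -0.8660

-0.866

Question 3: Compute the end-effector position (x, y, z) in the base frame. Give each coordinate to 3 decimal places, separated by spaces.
5.196 1.000 -4.732

after link 1: o_1 = (1.0000, 0.0000, 0.0000)
after link 2: o_2 = (1.8660, 1.0000, -0.5000)
after link 3: o_3 = (5.6962, 1.0000, -3.8660)
after link 4: o_4 = (5.1962, 1.0000, -4.7321)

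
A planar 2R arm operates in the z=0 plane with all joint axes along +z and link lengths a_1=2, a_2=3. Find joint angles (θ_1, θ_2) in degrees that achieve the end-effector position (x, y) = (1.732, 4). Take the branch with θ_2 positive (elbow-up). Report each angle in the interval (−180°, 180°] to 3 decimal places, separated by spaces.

cos θ_2 = (18.9998−2²−3²)/(2·2·3) = 0.5000; θ_2 = 60.0010° (elbow-up)
β = atan2(4.0000,1.7320) = 66.5874°; ψ = atan2(2.5981,3.5000) = 36.5874°
θ_1 = β − ψ = 30.0000°

30.000 60.001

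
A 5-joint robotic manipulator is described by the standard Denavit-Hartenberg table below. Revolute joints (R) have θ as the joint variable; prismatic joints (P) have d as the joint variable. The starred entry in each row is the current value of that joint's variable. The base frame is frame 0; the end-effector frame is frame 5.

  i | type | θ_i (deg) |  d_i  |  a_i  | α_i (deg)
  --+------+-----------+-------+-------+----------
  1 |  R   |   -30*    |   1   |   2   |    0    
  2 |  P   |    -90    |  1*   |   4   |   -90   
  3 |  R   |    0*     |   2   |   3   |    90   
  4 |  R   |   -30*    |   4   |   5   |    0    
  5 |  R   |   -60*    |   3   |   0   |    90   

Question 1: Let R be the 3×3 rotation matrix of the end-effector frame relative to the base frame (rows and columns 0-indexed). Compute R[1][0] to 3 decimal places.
End-effector x-axis (col 0 of R) = (-0.8660,0.5000,0.0000)
R[1][0] = 0.5000

0.500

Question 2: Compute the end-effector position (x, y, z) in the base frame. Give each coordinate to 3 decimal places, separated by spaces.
after link 1: o_1 = (1.7321, -1.0000, 1.0000)
after link 2: o_2 = (-0.2679, -4.4641, 2.0000)
after link 3: o_3 = (-0.0359, -8.0622, 2.0000)
after link 4: o_4 = (-4.3660, -10.5622, 6.0000)
after link 5: o_5 = (-4.3660, -10.5622, 9.0000)

-4.366 -10.562 9.000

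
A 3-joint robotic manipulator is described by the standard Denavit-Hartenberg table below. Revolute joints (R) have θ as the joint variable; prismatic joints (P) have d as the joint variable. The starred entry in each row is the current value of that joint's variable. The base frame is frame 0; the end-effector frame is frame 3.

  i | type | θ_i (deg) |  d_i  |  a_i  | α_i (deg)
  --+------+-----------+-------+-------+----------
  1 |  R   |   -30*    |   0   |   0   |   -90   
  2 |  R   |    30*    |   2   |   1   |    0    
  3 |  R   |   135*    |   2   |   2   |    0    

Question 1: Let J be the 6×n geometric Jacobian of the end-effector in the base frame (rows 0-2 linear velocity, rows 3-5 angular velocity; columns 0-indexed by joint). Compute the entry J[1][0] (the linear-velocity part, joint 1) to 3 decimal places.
1.077

axis z_0 = ẑ; lever o_n−o_0 = (1.0770,3.9970,-1.0176)
cross product → J_v[:, 0] = (-3.9970,1.0770,0.0000)
J_ω[:, 0] = z_0
entry J[1][0] = 1.0770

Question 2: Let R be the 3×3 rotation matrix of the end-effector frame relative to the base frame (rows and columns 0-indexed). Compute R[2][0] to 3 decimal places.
End-effector x-axis (col 0 of R) = (-0.8365,0.4830,-0.2588)
R[2][0] = -0.2588

-0.259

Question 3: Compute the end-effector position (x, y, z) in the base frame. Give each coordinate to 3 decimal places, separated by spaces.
after link 1: o_1 = (0.0000, 0.0000, 0.0000)
after link 2: o_2 = (1.7500, 1.2990, -0.5000)
after link 3: o_3 = (1.0770, 3.9970, -1.0176)

1.077 3.997 -1.018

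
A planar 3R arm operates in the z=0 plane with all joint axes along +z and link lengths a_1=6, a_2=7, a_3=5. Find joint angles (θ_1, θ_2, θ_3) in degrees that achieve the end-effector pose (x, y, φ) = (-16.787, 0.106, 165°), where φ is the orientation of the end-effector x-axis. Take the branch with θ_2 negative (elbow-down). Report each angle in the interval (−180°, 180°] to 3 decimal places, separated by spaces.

-149.997 -45.006 0.004

wrist centre = target − a_3·(cos φ, sin φ) = (-11.9574, -1.1881)
cos θ_2 = (144.3903−6²−7²)/(2·6·7) = 0.7070; θ_2 = -45.0064° (elbow-down)
β = atan2(-1.1881,-11.9574) = -174.3257°; ψ = atan2(-4.9503,10.9492) = -24.3285°
θ_1 = β − ψ = -149.9972°
θ_3 = φ − θ_1 − θ_2 = 0.0036° (wrapped to (-180°,180°])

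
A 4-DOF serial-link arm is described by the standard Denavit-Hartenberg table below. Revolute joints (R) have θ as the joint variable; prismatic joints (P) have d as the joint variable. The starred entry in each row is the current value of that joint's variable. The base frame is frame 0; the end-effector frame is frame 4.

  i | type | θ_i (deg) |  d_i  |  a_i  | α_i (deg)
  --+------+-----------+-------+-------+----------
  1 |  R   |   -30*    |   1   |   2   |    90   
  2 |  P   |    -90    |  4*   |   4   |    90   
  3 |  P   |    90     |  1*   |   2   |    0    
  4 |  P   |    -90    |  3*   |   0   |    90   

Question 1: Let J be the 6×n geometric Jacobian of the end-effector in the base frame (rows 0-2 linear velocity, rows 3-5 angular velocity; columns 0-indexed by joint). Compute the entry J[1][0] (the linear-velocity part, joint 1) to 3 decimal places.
-4.732

axis z_0 = ẑ; lever o_n−o_0 = (-4.7321,-4.1962,-3.0000)
cross product → J_v[:, 0] = (4.1962,-4.7321,0.0000)
J_ω[:, 0] = z_0
entry J[1][0] = -4.7321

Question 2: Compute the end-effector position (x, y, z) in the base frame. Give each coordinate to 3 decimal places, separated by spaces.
after link 1: o_1 = (1.7321, -1.0000, 1.0000)
after link 2: o_2 = (-0.2679, -4.4641, -3.0000)
after link 3: o_3 = (-2.1340, -5.6962, -3.0000)
after link 4: o_4 = (-4.7321, -4.1962, -3.0000)

-4.732 -4.196 -3.000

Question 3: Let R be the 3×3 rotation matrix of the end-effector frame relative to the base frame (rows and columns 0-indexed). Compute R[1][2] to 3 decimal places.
0.866

End-effector z-axis (col 2 of R) = (0.5000,0.8660,-0.0000)
R[1][2] = 0.8660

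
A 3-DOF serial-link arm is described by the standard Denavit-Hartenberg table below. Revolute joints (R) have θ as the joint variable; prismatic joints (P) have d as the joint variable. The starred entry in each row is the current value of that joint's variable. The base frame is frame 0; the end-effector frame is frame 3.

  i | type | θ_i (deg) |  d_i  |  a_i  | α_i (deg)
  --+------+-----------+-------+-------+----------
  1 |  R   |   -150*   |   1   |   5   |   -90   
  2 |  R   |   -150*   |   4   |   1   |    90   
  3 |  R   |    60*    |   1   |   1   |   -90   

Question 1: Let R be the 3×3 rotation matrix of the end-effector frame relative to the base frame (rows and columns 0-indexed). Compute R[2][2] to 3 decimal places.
-0.433

End-effector z-axis (col 2 of R) = (-0.3995,-0.8080,-0.4330)
R[2][2] = -0.4330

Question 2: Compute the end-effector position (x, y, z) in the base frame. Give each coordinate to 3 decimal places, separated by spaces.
after link 1: o_1 = (-4.3301, -2.5000, 1.0000)
after link 2: o_2 = (-1.5801, -5.5311, 1.5000)
after link 3: o_3 = (-0.3391, -5.8146, 0.8840)

-0.339 -5.815 0.884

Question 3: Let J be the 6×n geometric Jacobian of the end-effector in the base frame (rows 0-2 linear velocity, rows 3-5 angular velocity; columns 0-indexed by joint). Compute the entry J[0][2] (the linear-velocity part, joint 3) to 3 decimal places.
-0.400

axis z_2 = (0.4330,0.2500,-0.8660); lever o_n−o_2 = (1.2410,-0.2835,-0.6160)
cross product → J_v[:, 2] = (-0.3995,-0.8080,-0.4330)
J_ω[:, 2] = z_2
entry J[0][2] = -0.3995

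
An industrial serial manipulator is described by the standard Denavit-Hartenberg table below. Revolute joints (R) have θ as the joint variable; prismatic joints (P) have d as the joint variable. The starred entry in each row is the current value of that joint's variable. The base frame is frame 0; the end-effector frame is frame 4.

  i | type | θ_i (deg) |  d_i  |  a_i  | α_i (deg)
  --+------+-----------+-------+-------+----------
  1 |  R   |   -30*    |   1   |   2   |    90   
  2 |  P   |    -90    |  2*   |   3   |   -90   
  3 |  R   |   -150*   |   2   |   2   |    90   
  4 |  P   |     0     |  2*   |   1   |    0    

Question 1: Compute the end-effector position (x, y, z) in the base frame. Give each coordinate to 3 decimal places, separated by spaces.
2.580 -3.531 1.598

after link 1: o_1 = (1.7321, -1.0000, 1.0000)
after link 2: o_2 = (0.7321, -2.7321, -2.0000)
after link 3: o_3 = (1.9641, -4.5981, -0.2679)
after link 4: o_4 = (2.5801, -3.5311, 1.5981)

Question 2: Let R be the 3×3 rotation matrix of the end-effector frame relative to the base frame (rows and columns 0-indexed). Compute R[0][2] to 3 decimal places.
0.433

End-effector z-axis (col 2 of R) = (0.4330,0.7500,0.5000)
R[0][2] = 0.4330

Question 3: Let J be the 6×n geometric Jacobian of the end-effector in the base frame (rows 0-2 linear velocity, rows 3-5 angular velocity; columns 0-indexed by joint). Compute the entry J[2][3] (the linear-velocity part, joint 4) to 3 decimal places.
0.500

prismatic axis z_3 = (0.4330,0.7500,0.5000)
J_v[:, 3] = z_3; J_ω[:, 3] = (0,0,0)
entry J[2][3] = 0.5000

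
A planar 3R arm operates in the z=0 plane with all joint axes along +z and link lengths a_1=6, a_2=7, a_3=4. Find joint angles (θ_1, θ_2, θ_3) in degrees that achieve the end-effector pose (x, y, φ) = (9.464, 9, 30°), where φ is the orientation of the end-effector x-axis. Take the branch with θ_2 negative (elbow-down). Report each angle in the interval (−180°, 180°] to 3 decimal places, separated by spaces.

98.798 -90.001 21.202

wrist centre = target − a_3·(cos φ, sin φ) = (5.9999, 7.0000)
cos θ_2 = (84.9988−6²−7²)/(2·6·7) = -0.0000; θ_2 = -90.0008° (elbow-down)
β = atan2(7.0000,5.9999) = 49.3992°; ψ = atan2(-7.0000,5.9999) = -49.3992°
θ_1 = β − ψ = 98.7984°
θ_3 = φ − θ_1 − θ_2 = 21.2025° (wrapped to (-180°,180°])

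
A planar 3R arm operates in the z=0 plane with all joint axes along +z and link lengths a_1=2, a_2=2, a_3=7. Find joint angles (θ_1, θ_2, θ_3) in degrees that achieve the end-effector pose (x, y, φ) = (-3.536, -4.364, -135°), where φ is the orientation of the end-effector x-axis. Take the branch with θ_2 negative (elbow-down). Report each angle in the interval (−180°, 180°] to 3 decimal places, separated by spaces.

wrist centre = target − a_3·(cos φ, sin φ) = (1.4137, 0.5857)
cos θ_2 = (2.3418−2²−2²)/(2·2·2) = -0.7073; θ_2 = -135.0138° (elbow-down)
β = atan2(0.5857,1.4137) = 22.5053°; ψ = atan2(-1.4139,0.5854) = -67.5069°
θ_1 = β − ψ = 90.0122°
θ_3 = φ − θ_1 − θ_2 = -89.9984° (wrapped to (-180°,180°])

90.012 -135.014 -89.998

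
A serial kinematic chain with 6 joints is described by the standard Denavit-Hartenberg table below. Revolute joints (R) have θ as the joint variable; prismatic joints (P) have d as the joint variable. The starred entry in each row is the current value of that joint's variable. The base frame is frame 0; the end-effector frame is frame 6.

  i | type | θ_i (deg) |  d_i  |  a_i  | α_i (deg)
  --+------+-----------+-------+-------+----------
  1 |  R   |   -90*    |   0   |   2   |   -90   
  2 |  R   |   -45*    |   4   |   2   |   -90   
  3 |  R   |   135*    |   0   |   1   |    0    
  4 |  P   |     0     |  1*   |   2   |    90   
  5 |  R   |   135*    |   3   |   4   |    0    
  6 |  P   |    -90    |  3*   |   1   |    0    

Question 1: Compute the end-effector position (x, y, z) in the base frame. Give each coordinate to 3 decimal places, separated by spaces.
-0.864 -9.182 0.768

after link 1: o_1 = (0.0000, -2.0000, 0.0000)
after link 2: o_2 = (4.0000, -3.4142, 1.4142)
after link 3: o_3 = (3.2929, -2.9142, 0.9142)
after link 4: o_4 = (1.8787, -2.6213, -0.7929)
after link 5: o_5 = (1.7574, -7.5355, 0.1213)
after link 6: o_6 = (-0.8640, -9.1820, 0.7678)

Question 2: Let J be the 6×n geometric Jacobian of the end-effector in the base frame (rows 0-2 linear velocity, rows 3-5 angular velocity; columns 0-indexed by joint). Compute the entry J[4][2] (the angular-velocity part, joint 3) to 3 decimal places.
axis z_2 = (0.0000,-0.7071,-0.7071); lever o_n−o_2 = (-4.8640,-5.7678,-0.6464)
cross product → J_v[:, 2] = (-3.6213,3.4393,-3.4393)
J_ω[:, 2] = z_2
entry J[4][2] = -0.7071

-0.707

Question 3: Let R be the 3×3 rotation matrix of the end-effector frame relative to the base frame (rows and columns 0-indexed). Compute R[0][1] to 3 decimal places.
End-effector y-axis (col 1 of R) = (0.5000,-0.8536,-0.1464)
R[0][1] = 0.5000

0.500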